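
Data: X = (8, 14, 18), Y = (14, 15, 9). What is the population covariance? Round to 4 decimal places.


Cov = (1/n)*sum((xi-xbar)(yi-ybar))
n = 3, xbar = 40/3 ≈ 13.333333, ybar = 38/3 ≈ 12.666667
sum((xi-xbar)(yi-ybar)) = -68/3 ≈ -22.666667
Cov = -22.666667 / 3 = -68/9 ≈ -7.555556

-7.5556


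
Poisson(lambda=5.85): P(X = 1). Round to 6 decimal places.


P = e^(-lam) * lam^k / k!
e^(-5.85) ≈ 0.002879899
lam^k = 5.85^1 = 5.85
k! = 1! = 1
P = 0.002879899 * 5.85 / 1 ≈ 0.016847

0.016847


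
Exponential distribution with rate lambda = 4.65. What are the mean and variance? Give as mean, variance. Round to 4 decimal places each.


mean = 1/lam, var = 1/lam^2
mean = 1 / 4.65 = 20/93 ≈ 0.215054
lam^2 = 4.65^2 = 21.6225
var = 1 / 21.6225 = 400/8649 ≈ 0.046248

0.2151, 0.0462


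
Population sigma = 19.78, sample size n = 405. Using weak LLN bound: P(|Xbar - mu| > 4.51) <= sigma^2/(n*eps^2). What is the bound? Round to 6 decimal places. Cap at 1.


bound = min(1, sigma^2/(n*eps^2))
sigma^2 = 19.78^2 = 391.2484
n*eps^2 = 405 * 4.51^2 = 405 * 20.3401 = 8237.7405
sigma^2/(n*eps^2) = 391.2484 / 8237.7405 ≈ 0.04749463

0.047495


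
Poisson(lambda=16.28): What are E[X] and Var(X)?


E[X] = Var(X) = lambda = 16.28

16.28, 16.28


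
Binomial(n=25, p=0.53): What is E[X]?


E[X] = n*p = 25 * 0.53 = 13.25

13.25


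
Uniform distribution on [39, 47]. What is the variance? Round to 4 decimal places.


Var = (b-a)^2 / 12
(b-a)^2 = (47 - 39)^2 = 64
Var = 64/12 ≈ 5.333333

5.3333


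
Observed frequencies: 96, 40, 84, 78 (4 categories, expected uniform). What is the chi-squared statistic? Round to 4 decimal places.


chi2 = sum((O-E)^2/E), E = total/4
total = 298, E = 298/4 = 74.5
(96 - 74.5)^2 / 74.5 = 462.25 / 74.5 = 1849/298 ≈ 6.204698
(40 - 74.5)^2 / 74.5 = 1190.25 / 74.5 = 4761/298 ≈ 15.976510
(84 - 74.5)^2 / 74.5 = 90.25 / 74.5 = 361/298 ≈ 1.211409
(78 - 74.5)^2 / 74.5 = 12.25 / 74.5 = 49/298 ≈ 0.164430
chi2 = 3510/149 ≈ 23.557047

23.5570


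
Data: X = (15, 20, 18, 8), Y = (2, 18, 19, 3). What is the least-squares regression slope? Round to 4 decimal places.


b = sum((xi-xbar)(yi-ybar)) / sum((xi-xbar)^2)
n = 4, xbar = 61/4 = 15.25, ybar = 42/4 = 10.5
Sxy = sum((xi-xbar)(yi-ybar)) = 115.5
Sxx = sum((xi-xbar)^2) = 82.75
b = Sxy / Sxx = 462/331 ≈ 1.395770

1.3958


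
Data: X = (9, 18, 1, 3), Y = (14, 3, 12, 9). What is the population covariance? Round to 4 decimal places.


Cov = (1/n)*sum((xi-xbar)(yi-ybar))
n = 4, xbar = 31/4 = 7.75, ybar = 38/4 = 9.5
sum((xi-xbar)(yi-ybar)) = -75.5
Cov = -75.5 / 4 = -18.875

-18.8750


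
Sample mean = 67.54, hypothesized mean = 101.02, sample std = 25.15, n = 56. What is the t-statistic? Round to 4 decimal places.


t = (xbar - mu0) / (s/sqrt(n))
xbar - mu0 = 67.54 - 101.02 = -33.48
sqrt(56) ≈ 7.48331477
s/sqrt(n) = 25.15 / 7.48331477 ≈ 3.36081012
t = -33.48 / 3.36081012 ≈ -9.961884

-9.9619


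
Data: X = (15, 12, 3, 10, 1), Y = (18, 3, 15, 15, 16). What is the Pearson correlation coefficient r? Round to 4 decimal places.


r = sum((xi-xbar)(yi-ybar)) / sqrt(sum((xi-xbar)^2) * sum((yi-ybar)^2))
n = 5, xbar = 41/5 = 8.2, ybar = 67/5 = 13.4
Sxy = sum((xi-xbar)(yi-ybar)) = -32.4
Sxx = sum((xi-xbar)^2) = 142.8
Syy = sum((yi-ybar)^2) = 141.2
sqrt(Sxx*Syy) ≈ 141.997746
r = Sxy / sqrt(Sxx*Syy) = -32.4 / 141.997746 ≈ -0.228173

-0.2282


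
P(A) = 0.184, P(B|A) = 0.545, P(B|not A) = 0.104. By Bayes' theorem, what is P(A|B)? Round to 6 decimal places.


P(A|B) = P(B|A)*P(A) / P(B), P(B) = P(B|A)*P(A) + P(B|not A)*P(not A)
P(B|A)*P(A) = 0.545 * 0.184 = 0.10028
P(B|not A)*P(not A) = 0.104 * 0.816 = 0.084864
P(B) = 0.10028 + 0.084864 = 0.185144
P(A|B) = 0.10028 / 0.185144 ≈ 0.54163246

0.541632


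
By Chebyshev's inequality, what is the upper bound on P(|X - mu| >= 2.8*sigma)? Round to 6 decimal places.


P <= 1/k^2
k^2 = 2.8^2 = 7.84
1/k^2 = 1 / 7.84 = 25/196 ≈ 0.12755102

0.127551


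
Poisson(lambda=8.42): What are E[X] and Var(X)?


E[X] = Var(X) = lambda = 8.42

8.42, 8.42


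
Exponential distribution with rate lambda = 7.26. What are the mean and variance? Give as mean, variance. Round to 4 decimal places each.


mean = 1/lam, var = 1/lam^2
mean = 1 / 7.26 = 50/363 ≈ 0.137741
lam^2 = 7.26^2 = 52.7076
var = 1 / 52.7076 ≈ 0.018973

0.1377, 0.0190


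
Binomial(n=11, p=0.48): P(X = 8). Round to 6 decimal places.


P = C(n,k) * p^k * (1-p)^(n-k)
C(11,8) = 165
p^k = 0.48^8 ≈ 0.002817928
(1-p)^(n-k) = 0.52^3 = 0.140608
P = 165 * 0.002817928 * 0.140608 ≈ 0.065377

0.065377


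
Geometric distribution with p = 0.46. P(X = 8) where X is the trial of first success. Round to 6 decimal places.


P = (1-p)^(k-1) * p
(1-p)^(k-1) = 0.54^7 ≈ 0.01338925
P = 0.01338925 * 0.46 ≈ 0.006159056

0.006159


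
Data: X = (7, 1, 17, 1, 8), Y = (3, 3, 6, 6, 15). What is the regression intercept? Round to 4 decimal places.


a = ybar - b*xbar, where b = sum((xi-xbar)(yi-ybar)) / sum((xi-xbar)^2)
n = 5, xbar = 34/5 = 6.8, ybar = 33/5 = 6.6
Sxy = sum((xi-xbar)(yi-ybar)) = 27.6
Sxx = sum((xi-xbar)^2) = 172.8
b = Sxy / Sxx = 23/144 ≈ 0.159722
a = 6.6 - 0.159722 * 6.8 = 397/72 ≈ 5.513889

5.5139


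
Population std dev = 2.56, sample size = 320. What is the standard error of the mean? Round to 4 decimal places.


SE = sigma / sqrt(n)
sqrt(320) ≈ 17.888544
SE = 2.56 / 17.888544 ≈ 0.143108

0.1431


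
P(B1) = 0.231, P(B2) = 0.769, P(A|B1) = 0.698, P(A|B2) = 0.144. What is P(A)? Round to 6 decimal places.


P(A) = P(A|B1)*P(B1) + P(A|B2)*P(B2)
P(A|B1)*P(B1) = 0.698 * 0.231 = 0.161238
P(A|B2)*P(B2) = 0.144 * 0.769 = 0.110736
P(A) = 0.161238 + 0.110736 = 0.271974

0.271974


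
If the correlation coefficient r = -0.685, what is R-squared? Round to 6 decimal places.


R^2 = r^2 = (-0.685)^2 = 0.469225

0.469225


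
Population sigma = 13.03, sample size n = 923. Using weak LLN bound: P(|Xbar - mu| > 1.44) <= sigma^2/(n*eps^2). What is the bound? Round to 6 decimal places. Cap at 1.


bound = min(1, sigma^2/(n*eps^2))
sigma^2 = 13.03^2 = 169.7809
n*eps^2 = 923 * 1.44^2 = 923 * 2.0736 = 1913.9328
sigma^2/(n*eps^2) = 169.7809 / 1913.9328 ≈ 0.08870787

0.088708


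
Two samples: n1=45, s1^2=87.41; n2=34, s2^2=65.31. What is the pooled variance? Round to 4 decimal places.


sp^2 = ((n1-1)*s1^2 + (n2-1)*s2^2)/(n1+n2-2)
(n1-1)*s1^2 = 44 * 87.41 = 3846.04
(n2-1)*s2^2 = 33 * 65.31 = 2155.23
numerator = 3846.04 + 2155.23 = 6001.27
n1+n2-2 = 77
sp^2 = 6001.27 / 77 = 54557/700 ≈ 77.938571

77.9386


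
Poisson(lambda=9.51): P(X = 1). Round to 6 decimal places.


P = e^(-lam) * lam^k / k!
e^(-9.51) ≈ 0.00007410704
lam^k = 9.51^1 = 9.51
k! = 1! = 1
P = 0.00007410704 * 9.51 / 1 ≈ 0.000705

0.000705


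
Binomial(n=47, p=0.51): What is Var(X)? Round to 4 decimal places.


Var = n*p*(1-p) = 47 * 0.51 * 0.49 = 11.7453

11.7453


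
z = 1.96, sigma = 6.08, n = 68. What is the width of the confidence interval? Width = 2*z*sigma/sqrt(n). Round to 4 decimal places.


width = 2*z*sigma/sqrt(n)
2*z*sigma = 2 * 1.96 * 6.08 = 23.8336
sqrt(68) ≈ 8.246211
width = 23.8336 / 8.246211 ≈ 2.890249

2.8902


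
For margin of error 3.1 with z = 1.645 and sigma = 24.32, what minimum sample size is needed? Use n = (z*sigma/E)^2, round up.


z*sigma/E = 1.645 * 24.32 / 3.1 = 50008/3875 ≈ 12.905290
(z*sigma/E)^2 ≈ 166.546518
round up: n = 167

167


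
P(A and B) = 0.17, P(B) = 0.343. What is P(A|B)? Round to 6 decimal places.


P(A|B) = P(A and B) / P(B) = 0.17 / 0.343 = 170/343 ≈ 0.49562682

0.495627


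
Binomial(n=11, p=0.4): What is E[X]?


E[X] = n*p = 11 * 0.4 = 4.4

4.4


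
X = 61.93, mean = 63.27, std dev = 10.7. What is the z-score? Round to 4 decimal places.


z = (X - mu) / sigma
X - mu = 61.93 - 63.27 = -1.34
z = -1.34 / 10.7 = -67/535 ≈ -0.125234

-0.1252


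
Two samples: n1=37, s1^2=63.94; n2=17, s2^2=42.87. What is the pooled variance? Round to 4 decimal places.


sp^2 = ((n1-1)*s1^2 + (n2-1)*s2^2)/(n1+n2-2)
(n1-1)*s1^2 = 36 * 63.94 = 2301.84
(n2-1)*s2^2 = 16 * 42.87 = 685.92
numerator = 2301.84 + 685.92 = 2987.76
n1+n2-2 = 52
sp^2 = 2987.76 / 52 = 37347/650 ≈ 57.456923

57.4569


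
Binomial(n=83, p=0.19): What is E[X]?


E[X] = n*p = 83 * 0.19 = 15.77

15.77


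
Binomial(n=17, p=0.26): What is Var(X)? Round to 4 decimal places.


Var = n*p*(1-p) = 17 * 0.26 * 0.74 = 3.2708

3.2708


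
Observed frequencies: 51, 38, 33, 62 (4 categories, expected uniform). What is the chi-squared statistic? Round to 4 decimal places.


chi2 = sum((O-E)^2/E), E = total/4
total = 184, E = 184/4 = 46
(51 - 46)^2 / 46 = 25 / 46 = 25/46 ≈ 0.543478
(38 - 46)^2 / 46 = 64 / 46 = 32/23 ≈ 1.391304
(33 - 46)^2 / 46 = 169 / 46 = 169/46 ≈ 3.673913
(62 - 46)^2 / 46 = 256 / 46 = 128/23 ≈ 5.565217
chi2 = 257/23 ≈ 11.173913

11.1739


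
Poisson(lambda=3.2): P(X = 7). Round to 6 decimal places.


P = e^(-lam) * lam^k / k!
e^(-3.2) ≈ 0.04076220
lam^k = 3.2^7 ≈ 3435.973837
k! = 7! = 5040
P = 0.04076220 * 3435.973837 / 5040 ≈ 0.027789

0.027789


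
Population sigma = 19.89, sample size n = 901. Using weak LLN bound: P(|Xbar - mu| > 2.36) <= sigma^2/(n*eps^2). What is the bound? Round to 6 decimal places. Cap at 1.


bound = min(1, sigma^2/(n*eps^2))
sigma^2 = 19.89^2 = 395.6121
n*eps^2 = 901 * 2.36^2 = 901 * 5.5696 = 5018.2096
sigma^2/(n*eps^2) = 395.6121 / 5018.2096 ≈ 0.07883531

0.078835


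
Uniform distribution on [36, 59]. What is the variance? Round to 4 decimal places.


Var = (b-a)^2 / 12
(b-a)^2 = (59 - 36)^2 = 529
Var = 529/12 ≈ 44.083333

44.0833


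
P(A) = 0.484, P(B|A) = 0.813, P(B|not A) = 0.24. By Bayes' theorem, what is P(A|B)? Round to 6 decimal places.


P(A|B) = P(B|A)*P(A) / P(B), P(B) = P(B|A)*P(A) + P(B|not A)*P(not A)
P(B|A)*P(A) = 0.813 * 0.484 = 0.393492
P(B|not A)*P(not A) = 0.24 * 0.516 = 0.12384
P(B) = 0.393492 + 0.12384 = 0.517332
P(A|B) = 0.393492 / 0.517332 ≈ 0.76061794

0.760618


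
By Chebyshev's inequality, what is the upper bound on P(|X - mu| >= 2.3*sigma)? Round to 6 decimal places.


P <= 1/k^2
k^2 = 2.3^2 = 5.29
1/k^2 = 1 / 5.29 = 100/529 ≈ 0.18903592

0.189036


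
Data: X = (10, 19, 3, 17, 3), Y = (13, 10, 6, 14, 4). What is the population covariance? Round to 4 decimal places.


Cov = (1/n)*sum((xi-xbar)(yi-ybar))
n = 5, xbar = 52/5 = 10.4, ybar = 47/5 = 9.4
sum((xi-xbar)(yi-ybar)) = 99.2
Cov = 99.2 / 5 = 19.84

19.8400


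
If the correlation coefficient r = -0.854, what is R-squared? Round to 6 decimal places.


R^2 = r^2 = (-0.854)^2 = 0.729316

0.729316


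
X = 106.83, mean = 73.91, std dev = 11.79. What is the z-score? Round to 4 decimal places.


z = (X - mu) / sigma
X - mu = 106.83 - 73.91 = 32.92
z = 32.92 / 11.79 = 3292/1179 ≈ 2.792197

2.7922


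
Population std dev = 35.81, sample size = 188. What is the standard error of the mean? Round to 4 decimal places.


SE = sigma / sqrt(n)
sqrt(188) ≈ 13.711309
SE = 35.81 / 13.711309 ≈ 2.611713

2.6117


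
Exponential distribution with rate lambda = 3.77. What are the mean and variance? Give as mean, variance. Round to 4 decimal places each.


mean = 1/lam, var = 1/lam^2
mean = 1 / 3.77 = 100/377 ≈ 0.265252
lam^2 = 3.77^2 = 14.2129
var = 1 / 14.2129 ≈ 0.070359

0.2653, 0.0704


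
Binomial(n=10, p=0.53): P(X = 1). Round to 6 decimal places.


P = C(n,k) * p^k * (1-p)^(n-k)
C(10,1) = 10
p^k = 0.53^1 = 0.53
(1-p)^(n-k) = 0.47^9 ≈ 0.001119130
P = 10 * 0.53 * 0.001119130 ≈ 0.005931

0.005931


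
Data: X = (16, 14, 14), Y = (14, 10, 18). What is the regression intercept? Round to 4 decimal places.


a = ybar - b*xbar, where b = sum((xi-xbar)(yi-ybar)) / sum((xi-xbar)^2)
n = 3, xbar = 44/3 ≈ 14.666667, ybar = 42/3 = 14
Sxy = sum((xi-xbar)(yi-ybar)) = 0
Sxx = sum((xi-xbar)^2) = 8/3 ≈ 2.666667
b = Sxy / Sxx = 0
a = 14 - 0 * 14.666667 = 14

14.0000


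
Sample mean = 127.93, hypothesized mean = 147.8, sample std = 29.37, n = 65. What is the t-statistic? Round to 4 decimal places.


t = (xbar - mu0) / (s/sqrt(n))
xbar - mu0 = 127.93 - 147.8 = -19.87
sqrt(65) ≈ 8.06225775
s/sqrt(n) = 29.37 / 8.06225775 ≈ 3.64290015
t = -19.87 / 3.64290015 ≈ -5.454445

-5.4544


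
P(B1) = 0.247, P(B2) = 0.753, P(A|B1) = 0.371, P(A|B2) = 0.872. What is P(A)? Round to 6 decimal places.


P(A) = P(A|B1)*P(B1) + P(A|B2)*P(B2)
P(A|B1)*P(B1) = 0.371 * 0.247 = 0.091637
P(A|B2)*P(B2) = 0.872 * 0.753 = 0.656616
P(A) = 0.091637 + 0.656616 = 0.748253

0.748253


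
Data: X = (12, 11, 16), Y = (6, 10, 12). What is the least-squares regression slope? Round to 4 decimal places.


b = sum((xi-xbar)(yi-ybar)) / sum((xi-xbar)^2)
n = 3, xbar = 39/3 = 13, ybar = 28/3 ≈ 9.333333
Sxy = sum((xi-xbar)(yi-ybar)) = 10
Sxx = sum((xi-xbar)^2) = 14
b = Sxy / Sxx = 5/7 ≈ 0.714286

0.7143


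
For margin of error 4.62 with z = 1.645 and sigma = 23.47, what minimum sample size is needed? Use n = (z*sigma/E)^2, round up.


z*sigma/E = 1.645 * 23.47 / 4.62 ≈ 8.356742
(z*sigma/E)^2 ≈ 69.835144
round up: n = 70

70


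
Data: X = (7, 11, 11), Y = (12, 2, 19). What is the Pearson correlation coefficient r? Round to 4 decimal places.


r = sum((xi-xbar)(yi-ybar)) / sqrt(sum((xi-xbar)^2) * sum((yi-ybar)^2))
n = 3, xbar = 29/3 ≈ 9.666667, ybar = 33/3 = 11
Sxy = sum((xi-xbar)(yi-ybar)) = -4
Sxx = sum((xi-xbar)^2) = 32/3 ≈ 10.666667
Syy = sum((yi-ybar)^2) = 146
sqrt(Sxx*Syy) ≈ 39.463063
r = Sxy / sqrt(Sxx*Syy) = -4 / 39.463063 ≈ -0.101361

-0.1014


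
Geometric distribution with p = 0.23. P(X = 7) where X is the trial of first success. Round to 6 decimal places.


P = (1-p)^(k-1) * p
(1-p)^(k-1) = 0.77^6 ≈ 0.2084224
P = 0.2084224 * 0.23 ≈ 0.04793715

0.047937


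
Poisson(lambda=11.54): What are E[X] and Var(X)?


E[X] = Var(X) = lambda = 11.54

11.54, 11.54


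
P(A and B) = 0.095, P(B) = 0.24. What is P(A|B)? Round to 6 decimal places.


P(A|B) = P(A and B) / P(B) = 0.095 / 0.24 = 19/48 ≈ 0.39583333

0.395833


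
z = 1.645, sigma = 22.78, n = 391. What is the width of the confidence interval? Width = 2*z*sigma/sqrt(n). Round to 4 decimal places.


width = 2*z*sigma/sqrt(n)
2*z*sigma = 2 * 1.645 * 22.78 = 74.9462
sqrt(391) ≈ 19.773720
width = 74.9462 / 19.773720 ≈ 3.790192

3.7902


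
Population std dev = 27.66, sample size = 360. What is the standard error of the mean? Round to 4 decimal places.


SE = sigma / sqrt(n)
sqrt(360) ≈ 18.973666
SE = 27.66 / 18.973666 ≈ 1.457810

1.4578


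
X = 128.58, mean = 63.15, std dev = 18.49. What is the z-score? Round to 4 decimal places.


z = (X - mu) / sigma
X - mu = 128.58 - 63.15 = 65.43
z = 65.43 / 18.49 = 6543/1849 ≈ 3.538670

3.5387


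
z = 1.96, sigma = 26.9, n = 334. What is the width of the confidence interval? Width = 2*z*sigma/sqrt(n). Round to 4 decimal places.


width = 2*z*sigma/sqrt(n)
2*z*sigma = 2 * 1.96 * 26.9 = 105.448
sqrt(334) ≈ 18.275667
width = 105.448 / 18.275667 ≈ 5.769858

5.7699


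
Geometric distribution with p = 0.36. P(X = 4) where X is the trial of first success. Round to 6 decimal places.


P = (1-p)^(k-1) * p
(1-p)^(k-1) = 0.64^3 = 0.262144
P = 0.262144 * 0.36 = 0.09437184

0.094372


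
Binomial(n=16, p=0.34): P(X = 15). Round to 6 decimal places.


P = C(n,k) * p^k * (1-p)^(n-k)
C(16,15) = 16
p^k = 0.34^15 ≈ 0.00000009379588
(1-p)^(n-k) = 0.66^1 = 0.66
P = 16 * 0.00000009379588 * 0.66 ≈ 0.000001

0.000001


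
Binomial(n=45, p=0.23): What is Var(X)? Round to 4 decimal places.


Var = n*p*(1-p) = 45 * 0.23 * 0.77 = 7.9695

7.9695


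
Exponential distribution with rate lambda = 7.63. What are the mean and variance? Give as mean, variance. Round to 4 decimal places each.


mean = 1/lam, var = 1/lam^2
mean = 1 / 7.63 = 100/763 ≈ 0.131062
lam^2 = 7.63^2 = 58.2169
var = 1 / 58.2169 ≈ 0.017177

0.1311, 0.0172


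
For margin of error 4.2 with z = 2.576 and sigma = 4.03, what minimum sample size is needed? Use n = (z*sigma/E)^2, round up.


z*sigma/E = 2.576 * 4.03 / 4.2 = 9269/3750 ≈ 2.471733
(z*sigma/E)^2 ≈ 6.109466
round up: n = 7

7


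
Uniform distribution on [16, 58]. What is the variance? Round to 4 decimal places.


Var = (b-a)^2 / 12
(b-a)^2 = (58 - 16)^2 = 1764
Var = 1764/12 = 147

147.0000


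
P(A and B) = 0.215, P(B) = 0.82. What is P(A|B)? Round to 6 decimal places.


P(A|B) = P(A and B) / P(B) = 0.215 / 0.82 = 43/164 ≈ 0.26219512

0.262195


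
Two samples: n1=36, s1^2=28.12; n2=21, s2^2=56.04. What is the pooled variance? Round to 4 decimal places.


sp^2 = ((n1-1)*s1^2 + (n2-1)*s2^2)/(n1+n2-2)
(n1-1)*s1^2 = 35 * 28.12 = 984.2
(n2-1)*s2^2 = 20 * 56.04 = 1120.8
numerator = 984.2 + 1120.8 = 2105
n1+n2-2 = 55
sp^2 = 2105 / 55 = 421/11 ≈ 38.272727

38.2727


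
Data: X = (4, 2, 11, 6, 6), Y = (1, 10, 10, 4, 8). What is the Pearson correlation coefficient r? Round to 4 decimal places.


r = sum((xi-xbar)(yi-ybar)) / sqrt(sum((xi-xbar)^2) * sum((yi-ybar)^2))
n = 5, xbar = 29/5 = 5.8, ybar = 33/5 = 6.6
Sxy = sum((xi-xbar)(yi-ybar)) = 14.6
Sxx = sum((xi-xbar)^2) = 44.8
Syy = sum((yi-ybar)^2) = 63.2
sqrt(Sxx*Syy) ≈ 53.210525
r = Sxy / sqrt(Sxx*Syy) = 14.6 / 53.210525 ≈ 0.274382

0.2744


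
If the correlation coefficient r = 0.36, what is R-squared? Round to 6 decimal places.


R^2 = r^2 = (0.36)^2 = 0.1296

0.129600


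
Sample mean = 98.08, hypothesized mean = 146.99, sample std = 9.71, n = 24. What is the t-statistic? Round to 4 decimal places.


t = (xbar - mu0) / (s/sqrt(n))
xbar - mu0 = 98.08 - 146.99 = -48.91
sqrt(24) ≈ 4.89897949
s/sqrt(n) = 9.71 / 4.89897949 ≈ 1.98204545
t = -48.91 / 1.98204545 ≈ -24.676528

-24.6765


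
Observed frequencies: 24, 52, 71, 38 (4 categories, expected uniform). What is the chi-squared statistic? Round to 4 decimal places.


chi2 = sum((O-E)^2/E), E = total/4
total = 185, E = 185/4 = 46.25
(24 - 46.25)^2 / 46.25 = 495.0625 / 46.25 = 7921/740 ≈ 10.704054
(52 - 46.25)^2 / 46.25 = 33.0625 / 46.25 = 529/740 ≈ 0.714865
(71 - 46.25)^2 / 46.25 = 612.5625 / 46.25 = 9801/740 ≈ 13.244595
(38 - 46.25)^2 / 46.25 = 68.0625 / 46.25 = 1089/740 ≈ 1.471622
chi2 = 967/37 ≈ 26.135135

26.1351


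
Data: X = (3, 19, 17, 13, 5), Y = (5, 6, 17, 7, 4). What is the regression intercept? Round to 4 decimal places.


a = ybar - b*xbar, where b = sum((xi-xbar)(yi-ybar)) / sum((xi-xbar)^2)
n = 5, xbar = 57/5 = 11.4, ybar = 39/5 = 7.8
Sxy = sum((xi-xbar)(yi-ybar)) = 84.4
Sxx = sum((xi-xbar)^2) = 203.2
b = Sxy / Sxx = 211/508 ≈ 0.415354
a = 7.8 - 0.415354 * 11.4 = 1557/508 ≈ 3.064961

3.0650


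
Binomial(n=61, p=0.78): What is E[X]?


E[X] = n*p = 61 * 0.78 = 47.58

47.58


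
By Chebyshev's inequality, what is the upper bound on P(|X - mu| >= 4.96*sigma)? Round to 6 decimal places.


P <= 1/k^2
k^2 = 4.96^2 = 24.6016
1/k^2 = 1 / 24.6016 ≈ 0.04064776

0.040648


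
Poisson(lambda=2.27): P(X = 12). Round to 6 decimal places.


P = e^(-lam) * lam^k / k!
e^(-2.27) ≈ 0.1033122
lam^k = 2.27^12 ≈ 18720.191467
k! = 12! = 479001600
P = 0.1033122 * 18720.191467 / 479001600 ≈ 0.000004

0.000004


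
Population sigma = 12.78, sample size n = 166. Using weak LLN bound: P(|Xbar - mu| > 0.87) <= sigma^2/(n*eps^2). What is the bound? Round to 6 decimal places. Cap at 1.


bound = min(1, sigma^2/(n*eps^2))
sigma^2 = 12.78^2 = 163.3284
n*eps^2 = 166 * 0.87^2 = 166 * 0.7569 = 125.6454
sigma^2/(n*eps^2) = 163.3284 / 125.6454 ≈ 1.29991548
this exceeds 1, so the bound is capped at 1

1.000000


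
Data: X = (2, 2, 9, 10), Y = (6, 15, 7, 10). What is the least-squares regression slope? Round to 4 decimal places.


b = sum((xi-xbar)(yi-ybar)) / sum((xi-xbar)^2)
n = 4, xbar = 23/4 = 5.75, ybar = 38/4 = 9.5
Sxy = sum((xi-xbar)(yi-ybar)) = -13.5
Sxx = sum((xi-xbar)^2) = 56.75
b = Sxy / Sxx = -54/227 ≈ -0.237885

-0.2379


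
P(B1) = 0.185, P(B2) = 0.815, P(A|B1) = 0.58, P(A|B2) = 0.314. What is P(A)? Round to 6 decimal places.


P(A) = P(A|B1)*P(B1) + P(A|B2)*P(B2)
P(A|B1)*P(B1) = 0.58 * 0.185 = 0.1073
P(A|B2)*P(B2) = 0.314 * 0.815 = 0.25591
P(A) = 0.1073 + 0.25591 = 0.36321

0.363210


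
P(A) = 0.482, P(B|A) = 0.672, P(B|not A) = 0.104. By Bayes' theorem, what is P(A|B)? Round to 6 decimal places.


P(A|B) = P(B|A)*P(A) / P(B), P(B) = P(B|A)*P(A) + P(B|not A)*P(not A)
P(B|A)*P(A) = 0.672 * 0.482 = 0.323904
P(B|not A)*P(not A) = 0.104 * 0.518 = 0.053872
P(B) = 0.323904 + 0.053872 = 0.377776
P(A|B) = 0.323904 / 0.377776 = 2892/3373 ≈ 0.85739698

0.857397


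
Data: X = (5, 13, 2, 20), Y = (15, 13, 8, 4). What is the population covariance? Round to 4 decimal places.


Cov = (1/n)*sum((xi-xbar)(yi-ybar))
n = 4, xbar = 40/4 = 10, ybar = 40/4 = 10
sum((xi-xbar)(yi-ybar)) = -60
Cov = -60 / 4 = -15

-15.0000


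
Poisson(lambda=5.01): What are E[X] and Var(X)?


E[X] = Var(X) = lambda = 5.01

5.01, 5.01


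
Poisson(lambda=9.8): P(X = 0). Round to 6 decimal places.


P = e^(-lam) * lam^k / k!
e^(-9.8) ≈ 0.00005545160
lam^k = 9.8^0 = 1
k! = 0! = 1
P = 0.00005545160 * 1 / 1 ≈ 0.000055

0.000055


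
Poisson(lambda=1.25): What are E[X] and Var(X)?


E[X] = Var(X) = lambda = 1.25

1.25, 1.25


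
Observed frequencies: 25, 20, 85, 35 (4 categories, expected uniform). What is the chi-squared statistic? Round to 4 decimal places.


chi2 = sum((O-E)^2/E), E = total/4
total = 165, E = 165/4 = 41.25
(25 - 41.25)^2 / 41.25 = 264.0625 / 41.25 = 845/132 ≈ 6.401515
(20 - 41.25)^2 / 41.25 = 451.5625 / 41.25 = 1445/132 ≈ 10.946970
(85 - 41.25)^2 / 41.25 = 1914.0625 / 41.25 = 6125/132 ≈ 46.401515
(35 - 41.25)^2 / 41.25 = 39.0625 / 41.25 = 125/132 ≈ 0.946970
chi2 = 2135/33 ≈ 64.696970

64.6970


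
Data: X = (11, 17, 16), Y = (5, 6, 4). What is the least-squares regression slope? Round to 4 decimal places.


b = sum((xi-xbar)(yi-ybar)) / sum((xi-xbar)^2)
n = 3, xbar = 44/3 ≈ 14.666667, ybar = 15/3 = 5
Sxy = sum((xi-xbar)(yi-ybar)) = 1
Sxx = sum((xi-xbar)^2) = 62/3 ≈ 20.666667
b = Sxy / Sxx = 3/62 ≈ 0.048387

0.0484


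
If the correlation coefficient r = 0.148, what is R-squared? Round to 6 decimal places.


R^2 = r^2 = (0.148)^2 = 0.021904

0.021904


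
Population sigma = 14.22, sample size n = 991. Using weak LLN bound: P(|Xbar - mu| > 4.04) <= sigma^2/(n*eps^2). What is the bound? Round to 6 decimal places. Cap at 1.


bound = min(1, sigma^2/(n*eps^2))
sigma^2 = 14.22^2 = 202.2084
n*eps^2 = 991 * 4.04^2 = 991 * 16.3216 = 16174.7056
sigma^2/(n*eps^2) = 202.2084 / 16174.7056 ≈ 0.01250152

0.012502


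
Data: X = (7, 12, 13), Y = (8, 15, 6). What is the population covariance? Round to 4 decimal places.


Cov = (1/n)*sum((xi-xbar)(yi-ybar))
n = 3, xbar = 32/3 ≈ 10.666667, ybar = 29/3 ≈ 9.666667
sum((xi-xbar)(yi-ybar)) = 14/3 ≈ 4.666667
Cov = 4.666667 / 3 = 14/9 ≈ 1.555556

1.5556


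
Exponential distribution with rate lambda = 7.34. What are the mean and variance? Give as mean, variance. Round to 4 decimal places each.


mean = 1/lam, var = 1/lam^2
mean = 1 / 7.34 = 50/367 ≈ 0.136240
lam^2 = 7.34^2 = 53.8756
var = 1 / 53.8756 ≈ 0.018561

0.1362, 0.0186


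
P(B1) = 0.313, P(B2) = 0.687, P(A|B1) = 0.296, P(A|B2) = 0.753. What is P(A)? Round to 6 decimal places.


P(A) = P(A|B1)*P(B1) + P(A|B2)*P(B2)
P(A|B1)*P(B1) = 0.296 * 0.313 = 0.092648
P(A|B2)*P(B2) = 0.753 * 0.687 = 0.517311
P(A) = 0.092648 + 0.517311 = 0.609959

0.609959


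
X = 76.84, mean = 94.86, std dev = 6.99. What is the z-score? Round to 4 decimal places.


z = (X - mu) / sigma
X - mu = 76.84 - 94.86 = -18.02
z = -18.02 / 6.99 = -1802/699 ≈ -2.577969

-2.5780


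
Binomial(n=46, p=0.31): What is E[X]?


E[X] = n*p = 46 * 0.31 = 14.26

14.26


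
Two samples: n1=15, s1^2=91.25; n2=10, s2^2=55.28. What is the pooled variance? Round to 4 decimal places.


sp^2 = ((n1-1)*s1^2 + (n2-1)*s2^2)/(n1+n2-2)
(n1-1)*s1^2 = 14 * 91.25 = 1277.5
(n2-1)*s2^2 = 9 * 55.28 = 497.52
numerator = 1277.5 + 497.52 = 1775.02
n1+n2-2 = 23
sp^2 = 1775.02 / 23 = 88751/1150 ≈ 77.174783

77.1748


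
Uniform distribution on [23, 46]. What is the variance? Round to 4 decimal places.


Var = (b-a)^2 / 12
(b-a)^2 = (46 - 23)^2 = 529
Var = 529/12 ≈ 44.083333

44.0833


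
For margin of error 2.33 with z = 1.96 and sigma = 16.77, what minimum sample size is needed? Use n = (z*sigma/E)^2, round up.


z*sigma/E = 1.96 * 16.77 / 2.33 = 82173/5825 ≈ 14.106953
(z*sigma/E)^2 ≈ 199.006117
round up: n = 200

200


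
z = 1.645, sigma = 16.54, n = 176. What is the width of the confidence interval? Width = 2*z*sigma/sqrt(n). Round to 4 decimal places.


width = 2*z*sigma/sqrt(n)
2*z*sigma = 2 * 1.645 * 16.54 = 54.4166
sqrt(176) ≈ 13.266499
width = 54.4166 / 13.266499 ≈ 4.101806

4.1018


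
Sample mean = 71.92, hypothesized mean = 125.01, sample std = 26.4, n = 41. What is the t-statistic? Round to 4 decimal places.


t = (xbar - mu0) / (s/sqrt(n))
xbar - mu0 = 71.92 - 125.01 = -53.09
sqrt(41) ≈ 6.40312424
s/sqrt(n) = 26.4 / 6.40312424 ≈ 4.12298731
t = -53.09 / 4.12298731 ≈ -12.876586

-12.8766


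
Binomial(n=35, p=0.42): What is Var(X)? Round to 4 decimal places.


Var = n*p*(1-p) = 35 * 0.42 * 0.58 = 8.526

8.5260


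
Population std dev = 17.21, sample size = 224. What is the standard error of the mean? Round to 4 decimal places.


SE = sigma / sqrt(n)
sqrt(224) ≈ 14.966630
SE = 17.21 / 14.966630 ≈ 1.149891

1.1499


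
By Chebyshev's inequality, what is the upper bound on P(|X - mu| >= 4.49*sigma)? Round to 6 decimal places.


P <= 1/k^2
k^2 = 4.49^2 = 20.1601
1/k^2 = 1 / 20.1601 ≈ 0.04960293

0.049603


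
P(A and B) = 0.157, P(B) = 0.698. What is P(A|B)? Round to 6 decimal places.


P(A|B) = P(A and B) / P(B) = 0.157 / 0.698 = 157/698 ≈ 0.22492837

0.224928


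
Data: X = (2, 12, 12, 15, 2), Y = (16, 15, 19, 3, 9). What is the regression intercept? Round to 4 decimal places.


a = ybar - b*xbar, where b = sum((xi-xbar)(yi-ybar)) / sum((xi-xbar)^2)
n = 5, xbar = 43/5 = 8.6, ybar = 62/5 = 12.4
Sxy = sum((xi-xbar)(yi-ybar)) = -30.2
Sxx = sum((xi-xbar)^2) = 151.2
b = Sxy / Sxx = -151/756 ≈ -0.199735
a = 12.4 - (-0.199735) * 8.6 = 10673/756 ≈ 14.117725

14.1177


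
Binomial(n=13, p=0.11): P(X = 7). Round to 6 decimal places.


P = C(n,k) * p^k * (1-p)^(n-k)
C(13,7) = 1716
p^k = 0.11^7 ≈ 0.0000001948717
(1-p)^(n-k) = 0.89^6 ≈ 0.4969813
P = 1716 * 0.0000001948717 * 0.4969813 ≈ 0.000166

0.000166


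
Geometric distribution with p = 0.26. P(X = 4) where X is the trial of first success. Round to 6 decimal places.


P = (1-p)^(k-1) * p
(1-p)^(k-1) = 0.74^3 = 0.405224
P = 0.405224 * 0.26 ≈ 0.1053582

0.105358


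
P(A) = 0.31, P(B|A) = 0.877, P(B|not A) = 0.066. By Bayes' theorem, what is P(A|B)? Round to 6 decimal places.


P(A|B) = P(B|A)*P(A) / P(B), P(B) = P(B|A)*P(A) + P(B|not A)*P(not A)
P(B|A)*P(A) = 0.877 * 0.31 = 0.27187
P(B|not A)*P(not A) = 0.066 * 0.69 = 0.04554
P(B) = 0.27187 + 0.04554 = 0.31741
P(A|B) = 0.27187 / 0.31741 ≈ 0.85652626

0.856526


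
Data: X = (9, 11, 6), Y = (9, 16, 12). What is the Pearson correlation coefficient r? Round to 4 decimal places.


r = sum((xi-xbar)(yi-ybar)) / sqrt(sum((xi-xbar)^2) * sum((yi-ybar)^2))
n = 3, xbar = 26/3 ≈ 8.666667, ybar = 37/3 ≈ 12.333333
Sxy = sum((xi-xbar)(yi-ybar)) = 25/3 ≈ 8.333333
Sxx = sum((xi-xbar)^2) = 38/3 ≈ 12.666667
Syy = sum((yi-ybar)^2) = 74/3 ≈ 24.666667
sqrt(Sxx*Syy) ≈ 17.676098
r = Sxy / sqrt(Sxx*Syy) = 8.333333 / 17.676098 ≈ 0.471446

0.4714


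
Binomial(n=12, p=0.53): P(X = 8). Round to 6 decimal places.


P = C(n,k) * p^k * (1-p)^(n-k)
C(12,8) = 495
p^k = 0.53^8 ≈ 0.006225969
(1-p)^(n-k) = 0.47^4 = 0.04879681
P = 495 * 0.006225969 * 0.04879681 ≈ 0.150385

0.150385


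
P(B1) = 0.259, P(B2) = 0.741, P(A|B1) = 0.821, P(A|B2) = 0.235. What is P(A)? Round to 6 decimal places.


P(A) = P(A|B1)*P(B1) + P(A|B2)*P(B2)
P(A|B1)*P(B1) = 0.821 * 0.259 = 0.212639
P(A|B2)*P(B2) = 0.235 * 0.741 = 0.174135
P(A) = 0.212639 + 0.174135 = 0.386774

0.386774


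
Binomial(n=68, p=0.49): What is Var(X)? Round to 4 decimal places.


Var = n*p*(1-p) = 68 * 0.49 * 0.51 = 16.9932

16.9932


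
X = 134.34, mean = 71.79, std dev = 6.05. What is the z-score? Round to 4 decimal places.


z = (X - mu) / sigma
X - mu = 134.34 - 71.79 = 62.55
z = 62.55 / 6.05 = 1251/121 ≈ 10.338843

10.3388


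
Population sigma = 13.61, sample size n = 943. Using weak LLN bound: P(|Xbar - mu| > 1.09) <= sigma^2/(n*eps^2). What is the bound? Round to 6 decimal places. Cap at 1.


bound = min(1, sigma^2/(n*eps^2))
sigma^2 = 13.61^2 = 185.2321
n*eps^2 = 943 * 1.09^2 = 943 * 1.1881 = 1120.3783
sigma^2/(n*eps^2) = 185.2321 / 1120.3783 ≈ 0.16532996

0.165330


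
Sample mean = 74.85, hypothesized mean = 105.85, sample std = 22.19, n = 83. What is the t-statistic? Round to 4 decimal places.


t = (xbar - mu0) / (s/sqrt(n))
xbar - mu0 = 74.85 - 105.85 = -31
sqrt(83) ≈ 9.11043358
s/sqrt(n) = 22.19 / 9.11043358 ≈ 2.43566893
t = -31 / 2.43566893 ≈ -12.727510

-12.7275


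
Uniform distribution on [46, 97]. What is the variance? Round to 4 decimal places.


Var = (b-a)^2 / 12
(b-a)^2 = (97 - 46)^2 = 2601
Var = 2601/12 = 216.75

216.7500


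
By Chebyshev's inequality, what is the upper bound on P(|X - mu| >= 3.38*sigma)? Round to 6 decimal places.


P <= 1/k^2
k^2 = 3.38^2 = 11.4244
1/k^2 = 1 / 11.4244 ≈ 0.08753195

0.087532


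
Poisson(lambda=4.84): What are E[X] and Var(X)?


E[X] = Var(X) = lambda = 4.84

4.84, 4.84


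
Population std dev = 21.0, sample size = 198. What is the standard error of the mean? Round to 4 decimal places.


SE = sigma / sqrt(n)
sqrt(198) ≈ 14.071247
SE = 21.0 / 14.071247 ≈ 1.492405

1.4924


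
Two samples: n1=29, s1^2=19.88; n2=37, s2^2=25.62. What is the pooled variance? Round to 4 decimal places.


sp^2 = ((n1-1)*s1^2 + (n2-1)*s2^2)/(n1+n2-2)
(n1-1)*s1^2 = 28 * 19.88 = 556.64
(n2-1)*s2^2 = 36 * 25.62 = 922.32
numerator = 556.64 + 922.32 = 1478.96
n1+n2-2 = 64
sp^2 = 1478.96 / 64 = 23.10875

23.1088


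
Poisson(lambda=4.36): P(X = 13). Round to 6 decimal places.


P = e^(-lam) * lam^k / k!
e^(-4.36) ≈ 0.01277839
lam^k = 4.36^13 ≈ 205742664.766901
k! = 13! = 6227020800
P = 0.01277839 * 205742664.766901 / 6227020800 ≈ 0.000422

0.000422


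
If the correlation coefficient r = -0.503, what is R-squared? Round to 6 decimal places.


R^2 = r^2 = (-0.503)^2 = 0.253009

0.253009


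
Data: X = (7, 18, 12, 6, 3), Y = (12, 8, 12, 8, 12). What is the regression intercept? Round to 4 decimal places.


a = ybar - b*xbar, where b = sum((xi-xbar)(yi-ybar)) / sum((xi-xbar)^2)
n = 5, xbar = 46/5 = 9.2, ybar = 52/5 = 10.4
Sxy = sum((xi-xbar)(yi-ybar)) = -22.4
Sxx = sum((xi-xbar)^2) = 138.8
b = Sxy / Sxx = -56/347 ≈ -0.161383
a = 10.4 - (-0.161383) * 9.2 = 4124/347 ≈ 11.884726

11.8847


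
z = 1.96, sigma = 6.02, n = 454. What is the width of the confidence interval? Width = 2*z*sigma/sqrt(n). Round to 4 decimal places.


width = 2*z*sigma/sqrt(n)
2*z*sigma = 2 * 1.96 * 6.02 = 23.5984
sqrt(454) ≈ 21.307276
width = 23.5984 / 21.307276 ≈ 1.107528

1.1075


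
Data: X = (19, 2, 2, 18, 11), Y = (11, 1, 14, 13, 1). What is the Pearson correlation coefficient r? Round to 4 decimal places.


r = sum((xi-xbar)(yi-ybar)) / sqrt(sum((xi-xbar)^2) * sum((yi-ybar)^2))
n = 5, xbar = 52/5 = 10.4, ybar = 40/5 = 8
Sxy = sum((xi-xbar)(yi-ybar)) = 68
Sxx = sum((xi-xbar)^2) = 273.2
Syy = sum((yi-ybar)^2) = 168
sqrt(Sxx*Syy) ≈ 214.237252
r = Sxy / sqrt(Sxx*Syy) = 68 / 214.237252 ≈ 0.317405

0.3174


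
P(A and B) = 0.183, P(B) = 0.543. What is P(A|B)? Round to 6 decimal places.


P(A|B) = P(A and B) / P(B) = 0.183 / 0.543 = 61/181 ≈ 0.33701657

0.337017


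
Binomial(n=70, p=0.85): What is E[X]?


E[X] = n*p = 70 * 0.85 = 59.5

59.5


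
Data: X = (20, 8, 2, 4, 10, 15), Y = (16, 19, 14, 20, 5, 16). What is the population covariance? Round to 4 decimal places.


Cov = (1/n)*sum((xi-xbar)(yi-ybar))
n = 6, xbar = 59/6 ≈ 9.833333, ybar = 90/6 = 15
sum((xi-xbar)(yi-ybar)) = -15
Cov = -15 / 6 = -2.5

-2.5000


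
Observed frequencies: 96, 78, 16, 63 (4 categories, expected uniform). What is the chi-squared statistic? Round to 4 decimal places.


chi2 = sum((O-E)^2/E), E = total/4
total = 253, E = 253/4 = 63.25
(96 - 63.25)^2 / 63.25 = 1072.5625 / 63.25 = 17161/1012 ≈ 16.957510
(78 - 63.25)^2 / 63.25 = 217.5625 / 63.25 = 3481/1012 ≈ 3.439723
(16 - 63.25)^2 / 63.25 = 2232.5625 / 63.25 = 35721/1012 ≈ 35.297431
(63 - 63.25)^2 / 63.25 = 0.0625 / 63.25 = 1/1012 ≈ 0.000988
chi2 = 1281/23 ≈ 55.695652

55.6957


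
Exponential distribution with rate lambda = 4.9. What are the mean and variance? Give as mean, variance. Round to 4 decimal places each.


mean = 1/lam, var = 1/lam^2
mean = 1 / 4.9 = 10/49 ≈ 0.204082
lam^2 = 4.9^2 = 24.01
var = 1 / 24.01 = 100/2401 ≈ 0.041649

0.2041, 0.0416


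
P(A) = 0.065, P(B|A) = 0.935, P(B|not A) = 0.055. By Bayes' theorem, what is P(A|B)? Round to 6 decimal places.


P(A|B) = P(B|A)*P(A) / P(B), P(B) = P(B|A)*P(A) + P(B|not A)*P(not A)
P(B|A)*P(A) = 0.935 * 0.065 = 0.060775
P(B|not A)*P(not A) = 0.055 * 0.935 = 0.051425
P(B) = 0.060775 + 0.051425 = 0.1122
P(A|B) = 0.060775 / 0.1122 = 13/24 ≈ 0.54166667

0.541667


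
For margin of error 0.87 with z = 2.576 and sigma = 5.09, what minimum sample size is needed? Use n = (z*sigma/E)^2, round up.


z*sigma/E = 2.576 * 5.09 / 0.87 ≈ 15.071080
(z*sigma/E)^2 ≈ 227.137466
round up: n = 228

228


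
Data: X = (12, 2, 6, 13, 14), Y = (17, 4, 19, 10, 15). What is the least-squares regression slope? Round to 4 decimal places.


b = sum((xi-xbar)(yi-ybar)) / sum((xi-xbar)^2)
n = 5, xbar = 47/5 = 9.4, ybar = 65/5 = 13
Sxy = sum((xi-xbar)(yi-ybar)) = 55
Sxx = sum((xi-xbar)^2) = 107.2
b = Sxy / Sxx = 275/536 ≈ 0.513060

0.5131


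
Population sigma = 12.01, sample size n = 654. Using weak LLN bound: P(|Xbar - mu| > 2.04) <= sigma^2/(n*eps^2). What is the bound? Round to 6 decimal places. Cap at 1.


bound = min(1, sigma^2/(n*eps^2))
sigma^2 = 12.01^2 = 144.2401
n*eps^2 = 654 * 2.04^2 = 654 * 4.1616 = 2721.6864
sigma^2/(n*eps^2) = 144.2401 / 2721.6864 ≈ 0.05299659

0.052997


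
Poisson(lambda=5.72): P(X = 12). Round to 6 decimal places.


P = e^(-lam) * lam^k / k!
e^(-5.72) ≈ 0.003279711
lam^k = 5.72^12 ≈ 1226739488.964206
k! = 12! = 479001600
P = 0.003279711 * 1226739488.964206 / 479001600 ≈ 0.008399

0.008399


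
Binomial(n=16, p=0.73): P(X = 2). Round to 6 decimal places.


P = C(n,k) * p^k * (1-p)^(n-k)
C(16,2) = 120
p^k = 0.73^2 = 0.5329
(1-p)^(n-k) = 0.27^14 ≈ 0.00000001094190
P = 120 * 0.5329 * 0.00000001094190 ≈ 0.000001

0.000001


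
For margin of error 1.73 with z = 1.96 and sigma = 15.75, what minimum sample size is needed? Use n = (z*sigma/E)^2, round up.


z*sigma/E = 1.96 * 15.75 / 1.73 = 3087/173 ≈ 17.843931
(z*sigma/E)^2 ≈ 318.405861
round up: n = 319

319


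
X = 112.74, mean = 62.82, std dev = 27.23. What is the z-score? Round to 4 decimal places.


z = (X - mu) / sigma
X - mu = 112.74 - 62.82 = 49.92
z = 49.92 / 27.23 = 4992/2723 ≈ 1.833272

1.8333


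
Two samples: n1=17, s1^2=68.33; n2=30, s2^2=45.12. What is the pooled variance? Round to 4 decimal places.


sp^2 = ((n1-1)*s1^2 + (n2-1)*s2^2)/(n1+n2-2)
(n1-1)*s1^2 = 16 * 68.33 = 1093.28
(n2-1)*s2^2 = 29 * 45.12 = 1308.48
numerator = 1093.28 + 1308.48 = 2401.76
n1+n2-2 = 45
sp^2 = 2401.76 / 45 = 60044/1125 ≈ 53.372444

53.3724


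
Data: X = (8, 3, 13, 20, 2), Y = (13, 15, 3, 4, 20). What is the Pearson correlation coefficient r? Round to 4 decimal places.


r = sum((xi-xbar)(yi-ybar)) / sqrt(sum((xi-xbar)^2) * sum((yi-ybar)^2))
n = 5, xbar = 46/5 = 9.2, ybar = 55/5 = 11
Sxy = sum((xi-xbar)(yi-ybar)) = -198
Sxx = sum((xi-xbar)^2) = 222.8
Syy = sum((yi-ybar)^2) = 214
sqrt(Sxx*Syy) ≈ 218.355673
r = Sxy / sqrt(Sxx*Syy) = -198 / 218.355673 ≈ -0.906777

-0.9068


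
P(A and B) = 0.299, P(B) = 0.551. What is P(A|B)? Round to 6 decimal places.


P(A|B) = P(A and B) / P(B) = 0.299 / 0.551 = 299/551 ≈ 0.54264973

0.542650


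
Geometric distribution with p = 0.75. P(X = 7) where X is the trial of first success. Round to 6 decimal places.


P = (1-p)^(k-1) * p
(1-p)^(k-1) = 0.25^6 = 1/4096 ≈ 0.0002441406
P = 0.0002441406 * 0.75 ≈ 0.0001831055

0.000183


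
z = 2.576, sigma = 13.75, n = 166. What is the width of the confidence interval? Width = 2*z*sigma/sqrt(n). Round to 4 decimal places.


width = 2*z*sigma/sqrt(n)
2*z*sigma = 2 * 2.576 * 13.75 = 70.84
sqrt(166) ≈ 12.884099
width = 70.84 / 12.884099 ≈ 5.498250

5.4983


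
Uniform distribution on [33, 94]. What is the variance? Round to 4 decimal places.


Var = (b-a)^2 / 12
(b-a)^2 = (94 - 33)^2 = 3721
Var = 3721/12 ≈ 310.083333

310.0833


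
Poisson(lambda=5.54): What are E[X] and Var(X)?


E[X] = Var(X) = lambda = 5.54

5.54, 5.54


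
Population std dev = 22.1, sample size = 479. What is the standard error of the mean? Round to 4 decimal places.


SE = sigma / sqrt(n)
sqrt(479) ≈ 21.886069
SE = 22.1 / 21.886069 ≈ 1.009775

1.0098


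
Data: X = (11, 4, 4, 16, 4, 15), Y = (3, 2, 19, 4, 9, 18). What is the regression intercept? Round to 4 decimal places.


a = ybar - b*xbar, where b = sum((xi-xbar)(yi-ybar)) / sum((xi-xbar)^2)
n = 6, xbar = 54/6 = 9, ybar = 55/6 ≈ 9.166667
Sxy = sum((xi-xbar)(yi-ybar)) = -8
Sxx = sum((xi-xbar)^2) = 164
b = Sxy / Sxx = -2/41 ≈ -0.048780
a = 9.166667 - (-0.048780) * 9 = 2363/246 ≈ 9.605691

9.6057


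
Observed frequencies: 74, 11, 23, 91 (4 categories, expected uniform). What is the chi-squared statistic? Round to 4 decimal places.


chi2 = sum((O-E)^2/E), E = total/4
total = 199, E = 199/4 = 49.75
(74 - 49.75)^2 / 49.75 = 588.0625 / 49.75 = 9409/796 ≈ 11.820352
(11 - 49.75)^2 / 49.75 = 1501.5625 / 49.75 = 24025/796 ≈ 30.182161
(23 - 49.75)^2 / 49.75 = 715.5625 / 49.75 = 11449/796 ≈ 14.383166
(91 - 49.75)^2 / 49.75 = 1701.5625 / 49.75 = 27225/796 ≈ 34.202261
chi2 = 18027/199 ≈ 90.587940

90.5879


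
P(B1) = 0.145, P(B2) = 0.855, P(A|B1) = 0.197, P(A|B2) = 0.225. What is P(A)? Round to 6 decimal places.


P(A) = P(A|B1)*P(B1) + P(A|B2)*P(B2)
P(A|B1)*P(B1) = 0.197 * 0.145 = 0.028565
P(A|B2)*P(B2) = 0.225 * 0.855 = 0.192375
P(A) = 0.028565 + 0.192375 = 0.22094

0.220940


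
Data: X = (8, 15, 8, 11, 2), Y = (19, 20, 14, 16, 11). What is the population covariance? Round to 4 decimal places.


Cov = (1/n)*sum((xi-xbar)(yi-ybar))
n = 5, xbar = 44/5 = 8.8, ybar = 80/5 = 16
sum((xi-xbar)(yi-ybar)) = 58
Cov = 58 / 5 = 11.6

11.6000


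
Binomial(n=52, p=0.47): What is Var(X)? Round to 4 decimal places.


Var = n*p*(1-p) = 52 * 0.47 * 0.53 = 12.9532

12.9532


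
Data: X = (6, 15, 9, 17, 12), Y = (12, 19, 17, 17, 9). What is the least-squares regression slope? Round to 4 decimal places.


b = sum((xi-xbar)(yi-ybar)) / sum((xi-xbar)^2)
n = 5, xbar = 59/5 = 11.8, ybar = 74/5 = 14.8
Sxy = sum((xi-xbar)(yi-ybar)) = 33.8
Sxx = sum((xi-xbar)^2) = 78.8
b = Sxy / Sxx = 169/394 ≈ 0.428934

0.4289


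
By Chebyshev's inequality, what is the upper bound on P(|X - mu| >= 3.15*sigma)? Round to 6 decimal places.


P <= 1/k^2
k^2 = 3.15^2 = 9.9225
1/k^2 = 1 / 9.9225 = 400/3969 ≈ 0.10078105

0.100781


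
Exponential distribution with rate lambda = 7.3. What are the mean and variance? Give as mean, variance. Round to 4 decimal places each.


mean = 1/lam, var = 1/lam^2
mean = 1 / 7.3 = 10/73 ≈ 0.136986
lam^2 = 7.3^2 = 53.29
var = 1 / 53.29 = 100/5329 ≈ 0.018765

0.1370, 0.0188


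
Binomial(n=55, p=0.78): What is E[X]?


E[X] = n*p = 55 * 0.78 = 42.9

42.9
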